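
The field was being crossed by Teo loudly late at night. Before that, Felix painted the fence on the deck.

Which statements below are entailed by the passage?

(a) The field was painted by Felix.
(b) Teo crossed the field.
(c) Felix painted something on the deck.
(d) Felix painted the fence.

(c), (d)

(a) Not entailed — Felix painted the fence, not the field; the field belongs to the crossing event.
(b) Not entailed — 'was crossing' is progressive on an accomplishment; it does not entail the completed 'crossed'.
(c) Entailed — generalizing the patient leaves a sub-description the original still satisfies.
(d) Entailed — the original entails any weakening of itself; this just drops 'on the deck'.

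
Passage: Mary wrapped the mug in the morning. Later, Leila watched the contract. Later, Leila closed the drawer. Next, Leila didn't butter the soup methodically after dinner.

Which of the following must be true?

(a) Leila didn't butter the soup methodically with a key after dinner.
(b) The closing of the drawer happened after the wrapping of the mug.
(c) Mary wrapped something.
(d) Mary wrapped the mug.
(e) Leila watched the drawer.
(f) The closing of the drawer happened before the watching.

(a), (b), (c), (d)

(a) Entailed — under negation, adding a further restriction is entailed: if no such buttering event occurred, none occurred with a key either.
(b) Entailed — the narrative places the wrapping before the closing.
(c) Entailed — dropping 'in the morning' and generalizing the patient leaves a sub-description the original still satisfies.
(d) Entailed — this follows by dropping conjuncts from the wrapping event's description.
(e) Not entailed — Leila watched the contract, not the drawer; the drawer belongs to the closing event.
(f) Not entailed — the narrative places the watching before the closing, not after.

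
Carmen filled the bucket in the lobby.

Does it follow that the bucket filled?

yes

'Carmen filled the bucket' is the causative; it entails the inchoative 'the bucket filled'.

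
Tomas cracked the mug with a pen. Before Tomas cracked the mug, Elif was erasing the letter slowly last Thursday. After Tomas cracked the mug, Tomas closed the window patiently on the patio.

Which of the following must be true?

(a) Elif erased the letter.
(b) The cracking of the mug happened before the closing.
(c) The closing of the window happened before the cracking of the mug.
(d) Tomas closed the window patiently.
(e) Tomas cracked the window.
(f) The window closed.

(b), (d), (f)

(a) Not entailed — 'was erasing' is progressive on an accomplishment; it does not entail the completed 'erased'.
(b) Entailed — the narrative places the cracking before the closing.
(c) Not entailed — the narrative places the cracking before the closing, not after.
(d) Entailed — this follows by dropping conjuncts from the closing event's description.
(e) Not entailed — Tomas cracked the mug, not the window; the window belongs to the closing event.
(f) Entailed — 'Tomas closed the window' is causative; it entails the inchoative 'the window closed'.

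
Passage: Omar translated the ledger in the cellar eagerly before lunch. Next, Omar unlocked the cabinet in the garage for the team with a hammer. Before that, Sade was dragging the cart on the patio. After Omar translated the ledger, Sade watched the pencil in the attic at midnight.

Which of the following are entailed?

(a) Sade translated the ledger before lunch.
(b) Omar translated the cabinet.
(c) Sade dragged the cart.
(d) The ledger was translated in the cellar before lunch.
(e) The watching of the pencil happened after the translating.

(a) Not entailed — the passage has Omar translating the ledger, not Sade.
(b) Not entailed — Omar translated the ledger, not the cabinet; the cabinet belongs to the unlocking event.
(c) Entailed — 'drag' is an activity; 'was dragging' entails that some dragging happened, so 'dragged' holds.
(d) Entailed — dropping 'eagerly' and generalizing the agent leaves a sub-description the original still satisfies.
(e) Entailed — the narrative places the translating before the watching.

(c), (d), (e)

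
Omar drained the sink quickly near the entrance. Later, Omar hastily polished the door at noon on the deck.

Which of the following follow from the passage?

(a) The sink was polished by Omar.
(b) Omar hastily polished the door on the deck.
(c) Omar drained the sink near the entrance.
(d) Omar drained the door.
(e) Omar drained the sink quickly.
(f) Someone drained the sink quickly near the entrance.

(b), (c), (e), (f)

(a) Not entailed — Omar polished the door, not the sink; the sink belongs to the draining event.
(b) Entailed — the original entails any weakening of itself; this just drops 'at noon'.
(c) Entailed — dropping 'quickly' leaves a sub-description the original still satisfies.
(d) Not entailed — Omar drained the sink, not the door; the door belongs to the polishing event.
(e) Entailed — the original entails any weakening of itself; this just drops 'near the entrance'.
(f) Entailed — this follows by dropping conjuncts from the draining event's description.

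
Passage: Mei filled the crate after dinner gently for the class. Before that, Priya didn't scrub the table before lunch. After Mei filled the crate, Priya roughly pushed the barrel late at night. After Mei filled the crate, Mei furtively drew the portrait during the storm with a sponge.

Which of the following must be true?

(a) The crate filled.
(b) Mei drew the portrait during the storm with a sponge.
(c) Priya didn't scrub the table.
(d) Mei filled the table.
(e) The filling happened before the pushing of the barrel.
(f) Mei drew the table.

(a) Entailed — 'Mei filled the crate' is causative; it entails the inchoative 'the crate filled'.
(b) Entailed — this follows by dropping conjuncts from the drawing event's description.
(c) Not entailed — dropping 'before lunch' under negation is not valid — the original leaves open that Priya scrubbed the table some other way.
(d) Not entailed — Mei filled the crate, not the table; the table belongs to the scrubbing event.
(e) Entailed — the narrative places the filling before the pushing.
(f) Not entailed — Mei drew the portrait, not the table; the table belongs to the scrubbing event.

(a), (b), (e)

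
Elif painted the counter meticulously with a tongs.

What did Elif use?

a tongs

'with a tongs' marks the instrument of the painting event.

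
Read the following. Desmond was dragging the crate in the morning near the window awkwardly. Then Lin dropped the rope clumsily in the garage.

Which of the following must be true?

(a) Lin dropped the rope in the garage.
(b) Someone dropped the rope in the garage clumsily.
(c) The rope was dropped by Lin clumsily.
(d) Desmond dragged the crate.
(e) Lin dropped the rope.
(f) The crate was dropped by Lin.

(a) Entailed — every conjunct here is already in the original dropping event.
(b) Entailed — this follows by dropping conjuncts from the dropping event's description.
(c) Entailed — the original entails any weakening of itself; this just drops 'in the garage'.
(d) Entailed — 'drag' is an activity; 'was dragging' entails that some dragging happened, so 'dragged' holds.
(e) Entailed — every conjunct here is already in the original dropping event.
(f) Not entailed — Lin dropped the rope, not the crate; the crate belongs to the dragging event.

(a), (b), (c), (d), (e)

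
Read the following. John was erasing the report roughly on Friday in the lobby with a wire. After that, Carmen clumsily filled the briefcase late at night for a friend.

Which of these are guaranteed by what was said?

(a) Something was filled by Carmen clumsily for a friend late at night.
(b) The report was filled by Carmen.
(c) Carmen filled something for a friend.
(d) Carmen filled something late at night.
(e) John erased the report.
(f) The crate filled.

(a), (c), (d)

(a) Entailed — the original entails any weakening of itself; this just generalizes the patient.
(b) Not entailed — Carmen filled the briefcase, not the report; the report belongs to the erasing event.
(c) Entailed — every conjunct here is already in the original filling event.
(d) Entailed — every conjunct here is already in the original filling event.
(e) Not entailed — 'was erasing' is progressive on an accomplishment; it does not entail the completed 'erased'.
(f) Not entailed — the briefcase is what filled, not the crate.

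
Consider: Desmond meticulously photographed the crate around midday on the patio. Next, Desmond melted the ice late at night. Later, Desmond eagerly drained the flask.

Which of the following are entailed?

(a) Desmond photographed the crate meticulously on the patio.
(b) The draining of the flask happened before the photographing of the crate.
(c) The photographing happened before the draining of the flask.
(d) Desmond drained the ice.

(a), (c)

(a) Entailed — dropping 'around midday' leaves a sub-description the original still satisfies.
(b) Not entailed — the narrative places the photographing before the draining, not after.
(c) Entailed — the narrative places the photographing before the draining.
(d) Not entailed — Desmond drained the flask, not the ice; the ice belongs to the melting event.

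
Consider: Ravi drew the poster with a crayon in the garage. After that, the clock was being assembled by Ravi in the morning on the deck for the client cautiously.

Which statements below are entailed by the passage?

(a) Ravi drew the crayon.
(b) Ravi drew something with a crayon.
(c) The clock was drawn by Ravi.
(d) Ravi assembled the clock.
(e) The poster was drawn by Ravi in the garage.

(a) Not entailed — the crayon is the instrument, not what was drawn.
(b) Entailed — every conjunct here is already in the original drawing event.
(c) Not entailed — Ravi drew the poster, not the clock; the clock belongs to the assembling event.
(d) Not entailed — 'was assembling' is progressive on an accomplishment; it does not entail the completed 'assembled'.
(e) Entailed — every conjunct here is already in the original drawing event.

(b), (e)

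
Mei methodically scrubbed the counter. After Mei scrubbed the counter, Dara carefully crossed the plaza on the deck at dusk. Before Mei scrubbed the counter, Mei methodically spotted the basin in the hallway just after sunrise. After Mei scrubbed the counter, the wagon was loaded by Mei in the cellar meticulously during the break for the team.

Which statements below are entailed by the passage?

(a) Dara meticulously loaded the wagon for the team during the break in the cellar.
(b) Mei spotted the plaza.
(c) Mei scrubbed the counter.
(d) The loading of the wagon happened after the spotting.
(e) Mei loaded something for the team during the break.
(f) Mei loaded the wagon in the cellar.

(c), (d), (e), (f)

(a) Not entailed — the passage has Mei loading the wagon, not Dara.
(b) Not entailed — Mei spotted the basin, not the plaza; the plaza belongs to the crossing event.
(c) Entailed — every conjunct here is already in the original scrubbing event.
(d) Entailed — the narrative places the spotting before the loading.
(e) Entailed — this follows by dropping conjuncts from the loading event's description.
(f) Entailed — every conjunct here is already in the original loading event.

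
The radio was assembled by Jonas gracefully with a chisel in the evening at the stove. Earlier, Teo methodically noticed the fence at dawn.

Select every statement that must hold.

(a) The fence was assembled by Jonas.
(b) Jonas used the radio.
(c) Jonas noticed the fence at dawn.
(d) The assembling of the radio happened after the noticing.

(a) Not entailed — Jonas assembled the radio, not the fence; the fence belongs to the noticing event.
(b) Not entailed — the radio is the patient, not an instrument — Jonas used a chisel.
(c) Not entailed — the passage has Teo noticing the fence, not Jonas.
(d) Entailed — the narrative places the noticing before the assembling.

(d)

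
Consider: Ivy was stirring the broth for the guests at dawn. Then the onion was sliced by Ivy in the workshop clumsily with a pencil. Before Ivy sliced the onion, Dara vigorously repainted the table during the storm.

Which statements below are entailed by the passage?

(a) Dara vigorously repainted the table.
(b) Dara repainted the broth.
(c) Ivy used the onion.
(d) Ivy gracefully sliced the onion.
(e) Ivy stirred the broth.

(a), (e)

(a) Entailed — every conjunct here is already in the original repainting event.
(b) Not entailed — Dara repainted the table, not the broth; the broth belongs to the stirring event.
(c) Not entailed — the onion is the patient, not an instrument — Ivy used a pencil.
(d) Not entailed — 'gracefully' adds a manner not in (and inconsistent with) the original.
(e) Entailed — 'stir' is an activity; 'was stirring' entails that some stirring happened, so 'stirred' holds.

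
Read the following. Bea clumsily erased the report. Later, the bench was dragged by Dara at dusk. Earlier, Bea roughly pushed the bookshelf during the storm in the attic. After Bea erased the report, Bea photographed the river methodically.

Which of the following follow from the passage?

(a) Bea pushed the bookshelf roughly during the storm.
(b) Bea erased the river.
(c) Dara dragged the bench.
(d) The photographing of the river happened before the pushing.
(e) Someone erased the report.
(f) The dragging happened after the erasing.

(a) Entailed — the original entails any weakening of itself; this just drops 'in the attic'.
(b) Not entailed — Bea erased the report, not the river; the river belongs to the photographing event.
(c) Entailed — every conjunct here is already in the original dragging event.
(d) Not entailed — the narrative doesn't order the photographing relative to the pushing.
(e) Entailed — every conjunct here is already in the original erasing event.
(f) Entailed — the narrative places the erasing before the dragging.

(a), (c), (e), (f)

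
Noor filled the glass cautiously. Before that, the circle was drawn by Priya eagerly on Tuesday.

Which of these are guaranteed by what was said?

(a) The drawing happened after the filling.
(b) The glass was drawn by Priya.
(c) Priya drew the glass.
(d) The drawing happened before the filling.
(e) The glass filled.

(a) Not entailed — the narrative places the drawing before the filling, not after.
(b) Not entailed — Priya drew the circle, not the glass; the glass belongs to the filling event.
(c) Not entailed — Priya drew the circle, not the glass; the glass belongs to the filling event.
(d) Entailed — the narrative places the drawing before the filling.
(e) Entailed — 'Noor filled the glass' is causative; it entails the inchoative 'the glass filled'.

(d), (e)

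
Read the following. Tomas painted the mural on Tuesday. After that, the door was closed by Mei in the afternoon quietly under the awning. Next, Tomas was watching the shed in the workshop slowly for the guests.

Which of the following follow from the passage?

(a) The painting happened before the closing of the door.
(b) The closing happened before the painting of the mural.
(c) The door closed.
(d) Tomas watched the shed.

(a) Entailed — the narrative places the painting before the closing.
(b) Not entailed — the narrative places the painting before the closing, not after.
(c) Entailed — 'Mei closed the door' is causative; it entails the inchoative 'the door closed'.
(d) Entailed — 'watch' is an activity; 'was watching' entails that some watching happened, so 'watched' holds.

(a), (c), (d)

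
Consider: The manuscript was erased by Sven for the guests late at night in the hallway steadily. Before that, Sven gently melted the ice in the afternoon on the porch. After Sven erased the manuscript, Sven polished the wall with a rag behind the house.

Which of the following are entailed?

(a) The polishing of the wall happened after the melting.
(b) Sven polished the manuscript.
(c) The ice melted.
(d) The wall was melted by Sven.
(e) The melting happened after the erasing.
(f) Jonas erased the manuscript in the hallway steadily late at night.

(a), (c)

(a) Entailed — the narrative places the melting before the polishing.
(b) Not entailed — Sven polished the wall, not the manuscript; the manuscript belongs to the erasing event.
(c) Entailed — 'Sven melted the ice' is causative; it entails the inchoative 'the ice melted'.
(d) Not entailed — Sven melted the ice, not the wall; the wall belongs to the polishing event.
(e) Not entailed — the narrative places the melting before the erasing, not after.
(f) Not entailed — the passage has Sven erasing the manuscript, not Jonas.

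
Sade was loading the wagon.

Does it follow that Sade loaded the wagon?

no

'was loading' is progressive; for an accomplishment like 'load the wagon', it doesn't entail completion.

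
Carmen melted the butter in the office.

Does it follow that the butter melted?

yes

'Carmen melted the butter' is the causative; it entails the inchoative 'the butter melted'.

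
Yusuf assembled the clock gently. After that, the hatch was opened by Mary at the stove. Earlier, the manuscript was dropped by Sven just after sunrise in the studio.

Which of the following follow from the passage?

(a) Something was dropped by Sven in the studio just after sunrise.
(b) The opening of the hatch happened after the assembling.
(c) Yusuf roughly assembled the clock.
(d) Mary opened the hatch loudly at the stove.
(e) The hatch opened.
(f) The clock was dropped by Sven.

(a) Entailed — this follows by dropping conjuncts from the dropping event's description.
(b) Entailed — the narrative places the assembling before the opening.
(c) Not entailed — 'roughly' adds a manner not in (and inconsistent with) the original.
(d) Not entailed — 'loudly' adds information not in the original event.
(e) Entailed — 'Mary opened the hatch' is causative; it entails the inchoative 'the hatch opened'.
(f) Not entailed — Sven dropped the manuscript, not the clock; the clock belongs to the assembling event.

(a), (b), (e)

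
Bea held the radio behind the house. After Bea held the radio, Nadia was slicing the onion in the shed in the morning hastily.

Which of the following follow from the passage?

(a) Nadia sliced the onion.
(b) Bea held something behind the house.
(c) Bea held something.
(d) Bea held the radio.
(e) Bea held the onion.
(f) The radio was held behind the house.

(b), (c), (d), (f)

(a) Not entailed — 'was slicing' is progressive on an accomplishment; it does not entail the completed 'sliced'.
(b) Entailed — this follows by dropping conjuncts from the holding event's description.
(c) Entailed — every conjunct here is already in the original holding event.
(d) Entailed — dropping 'behind the house' leaves a sub-description the original still satisfies.
(e) Not entailed — Bea held the radio, not the onion; the onion belongs to the slicing event.
(f) Entailed — every conjunct here is already in the original holding event.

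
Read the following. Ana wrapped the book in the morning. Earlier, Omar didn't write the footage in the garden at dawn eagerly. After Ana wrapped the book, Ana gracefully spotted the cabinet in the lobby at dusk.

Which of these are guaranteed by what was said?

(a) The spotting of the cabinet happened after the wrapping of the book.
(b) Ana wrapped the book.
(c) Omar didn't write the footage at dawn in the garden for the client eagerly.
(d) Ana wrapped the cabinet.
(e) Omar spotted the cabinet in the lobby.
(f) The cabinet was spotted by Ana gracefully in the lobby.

(a) Entailed — the narrative places the wrapping before the spotting.
(b) Entailed — this follows by dropping conjuncts from the wrapping event's description.
(c) Entailed — under negation, adding a further restriction is entailed: if no such writing event occurred, none occurred for the client either.
(d) Not entailed — Ana wrapped the book, not the cabinet; the cabinet belongs to the spotting event.
(e) Not entailed — the passage has Ana spotting the cabinet, not Omar.
(f) Entailed — dropping 'at dusk' leaves a sub-description the original still satisfies.

(a), (b), (c), (f)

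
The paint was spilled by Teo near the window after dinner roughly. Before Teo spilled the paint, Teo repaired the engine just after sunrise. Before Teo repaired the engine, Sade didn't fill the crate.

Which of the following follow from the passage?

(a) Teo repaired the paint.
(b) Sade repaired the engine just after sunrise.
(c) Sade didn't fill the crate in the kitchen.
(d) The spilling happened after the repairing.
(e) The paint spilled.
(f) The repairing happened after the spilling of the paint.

(c), (d), (e)

(a) Not entailed — Teo repaired the engine, not the paint; the paint belongs to the spilling event.
(b) Not entailed — the passage has Teo repairing the engine, not Sade.
(c) Entailed — under negation, adding a further restriction is entailed: if no such filling event occurred, none occurred in the kitchen either.
(d) Entailed — the narrative places the repairing before the spilling.
(e) Entailed — 'Teo spilled the paint' is causative; it entails the inchoative 'the paint spilled'.
(f) Not entailed — the narrative places the repairing before the spilling, not after.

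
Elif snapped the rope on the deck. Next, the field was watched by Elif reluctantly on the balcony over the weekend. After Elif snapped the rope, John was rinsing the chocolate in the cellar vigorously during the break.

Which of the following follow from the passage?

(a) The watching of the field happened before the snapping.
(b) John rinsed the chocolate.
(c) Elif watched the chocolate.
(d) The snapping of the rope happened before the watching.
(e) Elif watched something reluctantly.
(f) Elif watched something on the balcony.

(b), (d), (e), (f)

(a) Not entailed — the narrative places the snapping before the watching, not after.
(b) Entailed — 'rinse' is an activity; 'was rinsing' entails that some rinsing happened, so 'rinsed' holds.
(c) Not entailed — Elif watched the field, not the chocolate; the chocolate belongs to the rinsing event.
(d) Entailed — the narrative places the snapping before the watching.
(e) Entailed — the original entails any weakening of itself; this just drops 'over the weekend', 'on the balcony' and generalizes the patient.
(f) Entailed — every conjunct here is already in the original watching event.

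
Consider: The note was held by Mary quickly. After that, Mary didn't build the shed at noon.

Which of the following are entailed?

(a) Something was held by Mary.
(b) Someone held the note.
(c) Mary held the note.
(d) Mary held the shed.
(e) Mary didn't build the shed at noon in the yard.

(a) Entailed — dropping 'quickly' and generalizing the patient leaves a sub-description the original still satisfies.
(b) Entailed — dropping 'quickly' and generalizing the agent leaves a sub-description the original still satisfies.
(c) Entailed — this follows by dropping conjuncts from the holding event's description.
(d) Not entailed — Mary held the note, not the shed; the shed belongs to the building event.
(e) Entailed — under negation, adding a further restriction is entailed: if no such building event occurred, none occurred in the yard either.

(a), (b), (c), (e)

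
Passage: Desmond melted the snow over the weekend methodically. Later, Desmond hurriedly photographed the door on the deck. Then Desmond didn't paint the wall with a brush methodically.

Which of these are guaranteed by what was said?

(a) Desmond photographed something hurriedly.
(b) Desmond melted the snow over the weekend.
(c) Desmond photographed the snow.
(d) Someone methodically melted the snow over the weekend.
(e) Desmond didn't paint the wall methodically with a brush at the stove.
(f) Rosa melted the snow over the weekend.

(a) Entailed — the original entails any weakening of itself; this just drops 'on the deck' and generalizes the patient.
(b) Entailed — this follows by dropping conjuncts from the melting event's description.
(c) Not entailed — Desmond photographed the door, not the snow; the snow belongs to the melting event.
(d) Entailed — generalizing the agent leaves a sub-description the original still satisfies.
(e) Entailed — under negation, adding a further restriction is entailed: if no such painting event occurred, none occurred at the stove either.
(f) Not entailed — the passage has Desmond melting the snow, not Rosa.

(a), (b), (d), (e)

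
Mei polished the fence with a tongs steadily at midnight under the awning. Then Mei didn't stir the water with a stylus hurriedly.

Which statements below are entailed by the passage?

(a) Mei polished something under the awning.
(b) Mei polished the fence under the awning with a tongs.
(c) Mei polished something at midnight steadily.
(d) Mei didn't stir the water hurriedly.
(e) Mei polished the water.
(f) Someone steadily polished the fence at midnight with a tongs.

(a) Entailed — this follows by dropping conjuncts from the polishing event's description.
(b) Entailed — dropping 'at midnight', 'steadily' leaves a sub-description the original still satisfies.
(c) Entailed — every conjunct here is already in the original polishing event.
(d) Not entailed — dropping 'with a stylus' under negation is not valid — the original leaves open that Mei stirred the water some other way.
(e) Not entailed — Mei polished the fence, not the water; the water belongs to the stirring event.
(f) Entailed — every conjunct here is already in the original polishing event.

(a), (b), (c), (f)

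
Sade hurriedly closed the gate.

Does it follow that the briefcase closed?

no

Nothing is said about any briefcase; only the gate is affected.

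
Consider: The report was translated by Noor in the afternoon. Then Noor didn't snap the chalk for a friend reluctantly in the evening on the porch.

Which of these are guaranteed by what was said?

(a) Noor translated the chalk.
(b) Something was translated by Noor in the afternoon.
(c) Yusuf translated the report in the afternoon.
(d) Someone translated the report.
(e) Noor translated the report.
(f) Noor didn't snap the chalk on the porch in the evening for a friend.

(a) Not entailed — Noor translated the report, not the chalk; the chalk belongs to the snapping event.
(b) Entailed — generalizing the patient leaves a sub-description the original still satisfies.
(c) Not entailed — the passage has Noor translating the report, not Yusuf.
(d) Entailed — the original entails any weakening of itself; this just drops 'in the afternoon' and generalizes the agent.
(e) Entailed — the original entails any weakening of itself; this just drops 'in the afternoon'.
(f) Not entailed — dropping 'reluctantly' under negation is not valid — the original leaves open that Noor snapped the chalk some other way.

(b), (d), (e)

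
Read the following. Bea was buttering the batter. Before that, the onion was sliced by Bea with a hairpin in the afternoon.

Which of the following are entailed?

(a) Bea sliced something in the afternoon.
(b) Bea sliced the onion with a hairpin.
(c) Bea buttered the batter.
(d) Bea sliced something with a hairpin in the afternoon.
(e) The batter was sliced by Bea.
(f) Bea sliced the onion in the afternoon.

(a) Entailed — the original entails any weakening of itself; this just drops 'with a hairpin' and generalizes the patient.
(b) Entailed — every conjunct here is already in the original slicing event.
(c) Not entailed — 'was buttering' is progressive on an accomplishment; it does not entail the completed 'buttered'.
(d) Entailed — every conjunct here is already in the original slicing event.
(e) Not entailed — Bea sliced the onion, not the batter; the batter belongs to the buttering event.
(f) Entailed — this follows by dropping conjuncts from the slicing event's description.

(a), (b), (d), (f)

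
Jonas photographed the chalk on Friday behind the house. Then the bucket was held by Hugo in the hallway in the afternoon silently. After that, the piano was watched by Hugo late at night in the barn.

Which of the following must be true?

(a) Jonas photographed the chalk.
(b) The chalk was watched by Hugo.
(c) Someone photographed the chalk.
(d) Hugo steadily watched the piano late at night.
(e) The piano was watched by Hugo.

(a), (c), (e)

(a) Entailed — the original entails any weakening of itself; this just drops 'on Friday', 'behind the house'.
(b) Not entailed — Hugo watched the piano, not the chalk; the chalk belongs to the photographing event.
(c) Entailed — this follows by dropping conjuncts from the photographing event's description.
(d) Not entailed — 'steadily' adds information not in the original event.
(e) Entailed — dropping 'late at night', 'in the barn' leaves a sub-description the original still satisfies.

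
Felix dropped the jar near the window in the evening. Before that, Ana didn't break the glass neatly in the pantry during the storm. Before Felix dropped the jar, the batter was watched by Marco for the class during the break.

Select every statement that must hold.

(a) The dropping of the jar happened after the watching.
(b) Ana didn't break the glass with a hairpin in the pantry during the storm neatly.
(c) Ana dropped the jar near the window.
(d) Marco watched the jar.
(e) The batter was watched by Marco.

(a), (b), (e)

(a) Entailed — the narrative places the watching before the dropping.
(b) Entailed — under negation, adding a further restriction is entailed: if no such breaking event occurred, none occurred with a hairpin either.
(c) Not entailed — the passage has Felix dropping the jar, not Ana.
(d) Not entailed — Marco watched the batter, not the jar; the jar belongs to the dropping event.
(e) Entailed — the original entails any weakening of itself; this just drops 'during the break', 'for the class'.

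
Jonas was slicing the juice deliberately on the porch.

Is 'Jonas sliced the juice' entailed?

no

'was slicing' is progressive; for an accomplishment like 'slice the juice', it doesn't entail completion.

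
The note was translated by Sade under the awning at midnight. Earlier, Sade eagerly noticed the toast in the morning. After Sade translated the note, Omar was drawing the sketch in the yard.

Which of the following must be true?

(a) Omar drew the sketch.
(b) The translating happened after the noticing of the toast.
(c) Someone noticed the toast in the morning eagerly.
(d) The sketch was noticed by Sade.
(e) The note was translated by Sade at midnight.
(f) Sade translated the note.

(b), (c), (e), (f)

(a) Not entailed — 'was drawing' is progressive on an accomplishment; it does not entail the completed 'drew'.
(b) Entailed — the narrative places the noticing before the translating.
(c) Entailed — every conjunct here is already in the original noticing event.
(d) Not entailed — Sade noticed the toast, not the sketch; the sketch belongs to the drawing event.
(e) Entailed — this follows by dropping conjuncts from the translating event's description.
(f) Entailed — this follows by dropping conjuncts from the translating event's description.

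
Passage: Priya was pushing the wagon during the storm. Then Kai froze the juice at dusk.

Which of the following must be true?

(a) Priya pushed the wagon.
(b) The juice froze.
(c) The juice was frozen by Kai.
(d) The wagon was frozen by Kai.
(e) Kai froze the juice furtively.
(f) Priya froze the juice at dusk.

(a), (b), (c)

(a) Entailed — 'push' is an activity; 'was pushing' entails that some pushing happened, so 'pushed' holds.
(b) Entailed — 'Kai froze the juice' is causative; it entails the inchoative 'the juice froze'.
(c) Entailed — this follows by dropping conjuncts from the freezing event's description.
(d) Not entailed — Kai froze the juice, not the wagon; the wagon belongs to the pushing event.
(e) Not entailed — 'furtively' adds information not in the original event.
(f) Not entailed — the passage has Kai freezing the juice, not Priya.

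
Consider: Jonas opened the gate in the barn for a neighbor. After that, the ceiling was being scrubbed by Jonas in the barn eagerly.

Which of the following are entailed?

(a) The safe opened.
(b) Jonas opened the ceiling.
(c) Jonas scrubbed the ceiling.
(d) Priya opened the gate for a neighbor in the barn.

(a) Not entailed — the gate is what opened, not the safe.
(b) Not entailed — Jonas opened the gate, not the ceiling; the ceiling belongs to the scrubbing event.
(c) Entailed — 'scrub' is an activity; 'was scrubbing' entails that some scrubbing happened, so 'scrubbed' holds.
(d) Not entailed — the passage has Jonas opening the gate, not Priya.

(c)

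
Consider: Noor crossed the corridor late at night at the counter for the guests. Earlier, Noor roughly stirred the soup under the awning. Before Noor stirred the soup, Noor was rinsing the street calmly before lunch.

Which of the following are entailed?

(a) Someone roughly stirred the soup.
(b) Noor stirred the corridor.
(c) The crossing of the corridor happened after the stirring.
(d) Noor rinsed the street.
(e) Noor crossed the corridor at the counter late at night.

(a), (c), (d), (e)

(a) Entailed — the original entails any weakening of itself; this just drops 'under the awning' and generalizes the agent.
(b) Not entailed — Noor stirred the soup, not the corridor; the corridor belongs to the crossing event.
(c) Entailed — the narrative places the stirring before the crossing.
(d) Entailed — 'rinse' is an activity; 'was rinsing' entails that some rinsing happened, so 'rinsed' holds.
(e) Entailed — dropping 'for the guests' leaves a sub-description the original still satisfies.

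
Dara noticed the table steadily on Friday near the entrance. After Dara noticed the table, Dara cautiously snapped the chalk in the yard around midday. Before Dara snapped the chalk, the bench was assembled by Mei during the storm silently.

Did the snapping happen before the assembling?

The narrative orders the assembling before the snapping.

no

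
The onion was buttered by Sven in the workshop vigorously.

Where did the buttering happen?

in the workshop

'in the workshop' marks the location of the buttering event.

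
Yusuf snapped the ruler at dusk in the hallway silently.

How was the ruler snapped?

'silently' marks the manner of the snapping event.

silently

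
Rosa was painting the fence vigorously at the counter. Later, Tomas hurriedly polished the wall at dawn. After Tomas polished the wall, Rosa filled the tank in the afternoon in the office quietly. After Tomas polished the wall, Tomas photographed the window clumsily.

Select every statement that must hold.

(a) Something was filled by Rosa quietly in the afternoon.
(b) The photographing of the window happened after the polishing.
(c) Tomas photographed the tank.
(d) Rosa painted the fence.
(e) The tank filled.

(a), (b), (e)

(a) Entailed — the original entails any weakening of itself; this just drops 'in the office' and generalizes the patient.
(b) Entailed — the narrative places the polishing before the photographing.
(c) Not entailed — Tomas photographed the window, not the tank; the tank belongs to the filling event.
(d) Not entailed — 'was painting' is progressive on an accomplishment; it does not entail the completed 'painted'.
(e) Entailed — 'Rosa filled the tank' is causative; it entails the inchoative 'the tank filled'.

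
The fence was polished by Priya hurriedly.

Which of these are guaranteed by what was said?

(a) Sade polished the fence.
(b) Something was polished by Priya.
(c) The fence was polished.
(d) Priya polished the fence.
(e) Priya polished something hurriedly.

(b), (c), (d), (e)

(a) Not entailed — the passage has Priya polishing the fence, not Sade.
(b) Entailed — this follows by dropping conjuncts from the polishing event's description.
(c) Entailed — the original entails any weakening of itself; this just drops 'hurriedly' and generalizes the agent.
(d) Entailed — this follows by dropping conjuncts from the polishing event's description.
(e) Entailed — generalizing the patient leaves a sub-description the original still satisfies.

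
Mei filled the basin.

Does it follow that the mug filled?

Nothing is said about any mug; only the basin is affected.

no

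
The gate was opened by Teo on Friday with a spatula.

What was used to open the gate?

'with a spatula' marks the instrument of the opening event.

a spatula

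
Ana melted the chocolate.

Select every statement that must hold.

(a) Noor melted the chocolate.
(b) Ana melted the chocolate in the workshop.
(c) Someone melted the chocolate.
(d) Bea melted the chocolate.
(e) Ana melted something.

(a) Not entailed — the passage has Ana melting the chocolate, not Noor.
(b) Not entailed — 'in the workshop' adds information not in the original event.
(c) Entailed — generalizing the agent leaves a sub-description the original still satisfies.
(d) Not entailed — the passage has Ana melting the chocolate, not Bea.
(e) Entailed — this follows by dropping conjuncts from the melting event's description.

(c), (e)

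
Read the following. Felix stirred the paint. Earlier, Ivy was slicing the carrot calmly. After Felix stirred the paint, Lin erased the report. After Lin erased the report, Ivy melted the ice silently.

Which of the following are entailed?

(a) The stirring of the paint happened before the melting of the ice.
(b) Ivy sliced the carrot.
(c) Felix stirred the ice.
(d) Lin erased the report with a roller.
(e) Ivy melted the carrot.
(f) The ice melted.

(a) Entailed — the narrative places the stirring before the melting.
(b) Not entailed — 'was slicing' is progressive on an accomplishment; it does not entail the completed 'sliced'.
(c) Not entailed — Felix stirred the paint, not the ice; the ice belongs to the melting event.
(d) Not entailed — 'with a roller' adds information not in the original event.
(e) Not entailed — Ivy melted the ice, not the carrot; the carrot belongs to the slicing event.
(f) Entailed — 'Ivy melted the ice' is causative; it entails the inchoative 'the ice melted'.

(a), (f)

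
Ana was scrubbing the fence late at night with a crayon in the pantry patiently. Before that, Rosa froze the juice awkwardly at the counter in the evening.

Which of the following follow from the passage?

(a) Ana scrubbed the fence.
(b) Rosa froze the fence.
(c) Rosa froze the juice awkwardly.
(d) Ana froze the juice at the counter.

(a) Entailed — 'scrub' is an activity; 'was scrubbing' entails that some scrubbing happened, so 'scrubbed' holds.
(b) Not entailed — Rosa froze the juice, not the fence; the fence belongs to the scrubbing event.
(c) Entailed — every conjunct here is already in the original freezing event.
(d) Not entailed — the passage has Rosa freezing the juice, not Ana.

(a), (c)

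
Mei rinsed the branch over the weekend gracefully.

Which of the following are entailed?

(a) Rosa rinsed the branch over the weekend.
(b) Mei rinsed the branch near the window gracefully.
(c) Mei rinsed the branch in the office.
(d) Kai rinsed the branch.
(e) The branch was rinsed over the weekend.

(a) Not entailed — the passage has Mei rinsing the branch, not Rosa.
(b) Not entailed — 'near the window' adds information not in the original event.
(c) Not entailed — 'in the office' adds information not in the original event.
(d) Not entailed — the passage has Mei rinsing the branch, not Kai.
(e) Entailed — this follows by dropping conjuncts from the rinsing event's description.

(e)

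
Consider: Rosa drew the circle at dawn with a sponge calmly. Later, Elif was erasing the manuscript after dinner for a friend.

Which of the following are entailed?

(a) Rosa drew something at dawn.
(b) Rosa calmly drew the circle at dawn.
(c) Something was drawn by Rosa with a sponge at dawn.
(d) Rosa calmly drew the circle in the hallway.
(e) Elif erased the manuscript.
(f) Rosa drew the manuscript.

(a) Entailed — this follows by dropping conjuncts from the drawing event's description.
(b) Entailed — the original entails any weakening of itself; this just drops 'with a sponge'.
(c) Entailed — every conjunct here is already in the original drawing event.
(d) Not entailed — 'in the hallway' adds information not in the original event.
(e) Not entailed — 'was erasing' is progressive on an accomplishment; it does not entail the completed 'erased'.
(f) Not entailed — Rosa drew the circle, not the manuscript; the manuscript belongs to the erasing event.

(a), (b), (c)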